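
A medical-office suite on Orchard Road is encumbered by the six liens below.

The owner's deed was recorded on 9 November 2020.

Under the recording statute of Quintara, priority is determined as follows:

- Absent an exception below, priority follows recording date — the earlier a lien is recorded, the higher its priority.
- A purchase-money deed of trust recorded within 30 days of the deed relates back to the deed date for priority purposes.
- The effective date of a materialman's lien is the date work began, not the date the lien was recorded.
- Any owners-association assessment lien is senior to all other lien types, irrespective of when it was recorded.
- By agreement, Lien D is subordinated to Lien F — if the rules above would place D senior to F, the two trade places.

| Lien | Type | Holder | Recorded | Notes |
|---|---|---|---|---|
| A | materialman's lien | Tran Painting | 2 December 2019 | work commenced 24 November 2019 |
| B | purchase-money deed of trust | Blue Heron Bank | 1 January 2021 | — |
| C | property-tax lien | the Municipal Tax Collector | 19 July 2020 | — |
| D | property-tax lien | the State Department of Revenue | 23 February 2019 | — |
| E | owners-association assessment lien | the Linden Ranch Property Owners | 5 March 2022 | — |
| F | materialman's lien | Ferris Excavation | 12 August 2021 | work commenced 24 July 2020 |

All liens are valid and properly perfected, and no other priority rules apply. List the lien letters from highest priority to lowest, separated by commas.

E, F, A, C, D, B

Effective dates: A's effective date is 24 November 2019, when work began; B was recorded 53 days after the deed, outside the 30-day window, so it keeps its recording date; F is treated as recorded 24 July 2020, the work-commencement date.
As an owners-association assessment lien, E is senior to every other lien.
Among the remaining liens, by effective date: D (23 February 2019), A (24 November 2019), C (19 July 2020), F (24 July 2020), B (1 January 2021).
The subordination applies — D was senior to F — so D and F swap.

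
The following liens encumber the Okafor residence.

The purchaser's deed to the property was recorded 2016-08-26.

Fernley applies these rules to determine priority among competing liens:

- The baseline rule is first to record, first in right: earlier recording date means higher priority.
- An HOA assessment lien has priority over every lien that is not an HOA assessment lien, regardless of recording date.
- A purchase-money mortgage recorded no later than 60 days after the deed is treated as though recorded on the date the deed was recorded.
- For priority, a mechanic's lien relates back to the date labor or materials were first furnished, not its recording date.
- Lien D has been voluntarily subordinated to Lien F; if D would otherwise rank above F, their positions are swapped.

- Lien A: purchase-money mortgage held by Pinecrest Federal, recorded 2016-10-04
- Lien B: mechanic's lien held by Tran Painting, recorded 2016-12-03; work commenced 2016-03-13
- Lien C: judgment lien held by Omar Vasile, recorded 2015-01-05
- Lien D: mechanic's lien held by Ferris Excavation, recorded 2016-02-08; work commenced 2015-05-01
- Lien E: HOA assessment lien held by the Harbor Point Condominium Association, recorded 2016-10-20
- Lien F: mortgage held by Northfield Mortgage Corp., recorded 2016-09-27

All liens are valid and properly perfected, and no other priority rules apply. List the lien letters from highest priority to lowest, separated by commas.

Effective dates: A relates back to the deed date 2016-08-26; B's effective date is 2016-03-13, when work began; D relates back to 2015-05-01 (work commenced).
E is an HOA assessment lien, so it outranks all other liens regardless of date.
Remaining liens by effective date: C (2015-01-05), D (2015-05-01), B (2016-03-13), A (2016-08-26), F (2016-09-27).
The subordination applies — D was senior to F — so D and F swap.

E, C, F, B, A, D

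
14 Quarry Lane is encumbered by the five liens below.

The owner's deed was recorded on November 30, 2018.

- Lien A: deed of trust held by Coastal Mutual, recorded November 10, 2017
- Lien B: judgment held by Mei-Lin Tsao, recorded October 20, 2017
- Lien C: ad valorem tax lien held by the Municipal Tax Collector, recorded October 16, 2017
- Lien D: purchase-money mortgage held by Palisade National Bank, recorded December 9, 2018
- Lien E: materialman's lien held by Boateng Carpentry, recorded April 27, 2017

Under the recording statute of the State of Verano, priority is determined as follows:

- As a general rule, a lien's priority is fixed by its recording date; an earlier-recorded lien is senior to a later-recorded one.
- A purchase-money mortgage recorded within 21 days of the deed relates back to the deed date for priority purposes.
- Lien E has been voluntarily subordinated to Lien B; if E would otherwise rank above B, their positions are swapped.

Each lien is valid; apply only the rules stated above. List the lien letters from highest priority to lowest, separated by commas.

First, effective dates: D's effective date is the deed date, November 30, 2018.
By effective date: E (April 27, 2017), C (October 16, 2017), B (October 20, 2017), A (November 10, 2017), D (November 30, 2018).
Because E would otherwise rank above B, the subordination swaps them.

B, C, E, A, D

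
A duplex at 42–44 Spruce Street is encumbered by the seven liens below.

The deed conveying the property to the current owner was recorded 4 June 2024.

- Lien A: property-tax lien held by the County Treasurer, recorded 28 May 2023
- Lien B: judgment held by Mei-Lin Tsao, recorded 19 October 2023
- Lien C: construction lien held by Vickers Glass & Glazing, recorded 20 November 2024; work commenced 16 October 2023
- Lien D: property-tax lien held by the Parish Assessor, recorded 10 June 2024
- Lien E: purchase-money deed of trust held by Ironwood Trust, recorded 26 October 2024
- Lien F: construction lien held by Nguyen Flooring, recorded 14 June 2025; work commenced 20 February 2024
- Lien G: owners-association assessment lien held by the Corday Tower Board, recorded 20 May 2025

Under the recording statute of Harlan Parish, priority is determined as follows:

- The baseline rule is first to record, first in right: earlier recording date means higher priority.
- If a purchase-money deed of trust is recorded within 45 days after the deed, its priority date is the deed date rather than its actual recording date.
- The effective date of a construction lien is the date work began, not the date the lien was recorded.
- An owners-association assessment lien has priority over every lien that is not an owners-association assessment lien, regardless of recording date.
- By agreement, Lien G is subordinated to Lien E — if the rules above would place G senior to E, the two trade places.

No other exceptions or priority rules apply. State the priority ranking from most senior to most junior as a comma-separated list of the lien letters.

Adjusting effective dates: C's effective date is 16 October 2023, when work began; E was recorded 144 days after the deed — beyond 45 days — so no relation-back applies; F's effective date is 20 February 2024, when work began.
G is an owners-association assessment lien, so it outranks all other liens regardless of date.
Among the remaining liens, by effective date: A (28 May 2023), C (16 October 2023), B (19 October 2023), F (20 February 2024), D (10 June 2024), E (26 October 2024).
The subordination applies — G was senior to E — so G and E swap.

E, A, C, B, F, D, G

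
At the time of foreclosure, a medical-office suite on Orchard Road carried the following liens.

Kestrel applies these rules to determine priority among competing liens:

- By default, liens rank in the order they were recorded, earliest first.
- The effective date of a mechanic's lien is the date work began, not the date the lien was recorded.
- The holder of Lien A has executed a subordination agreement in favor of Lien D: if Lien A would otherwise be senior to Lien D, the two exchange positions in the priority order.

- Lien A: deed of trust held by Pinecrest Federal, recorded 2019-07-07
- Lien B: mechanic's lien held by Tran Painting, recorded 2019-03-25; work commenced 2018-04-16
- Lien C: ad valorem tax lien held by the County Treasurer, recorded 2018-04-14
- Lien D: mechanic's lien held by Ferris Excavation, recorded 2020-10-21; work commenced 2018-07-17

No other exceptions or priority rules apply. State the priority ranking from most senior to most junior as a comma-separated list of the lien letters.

Effective dates: B relates back to 2018-04-16 (work commenced); D is treated as recorded 2018-07-17, the work-commencement date.
Ordering by effective date: C (2018-04-14), B (2018-04-16), D (2018-07-17), A (2019-07-07).
Since A is not senior to D, the subordination leaves the order unchanged.

C, B, D, A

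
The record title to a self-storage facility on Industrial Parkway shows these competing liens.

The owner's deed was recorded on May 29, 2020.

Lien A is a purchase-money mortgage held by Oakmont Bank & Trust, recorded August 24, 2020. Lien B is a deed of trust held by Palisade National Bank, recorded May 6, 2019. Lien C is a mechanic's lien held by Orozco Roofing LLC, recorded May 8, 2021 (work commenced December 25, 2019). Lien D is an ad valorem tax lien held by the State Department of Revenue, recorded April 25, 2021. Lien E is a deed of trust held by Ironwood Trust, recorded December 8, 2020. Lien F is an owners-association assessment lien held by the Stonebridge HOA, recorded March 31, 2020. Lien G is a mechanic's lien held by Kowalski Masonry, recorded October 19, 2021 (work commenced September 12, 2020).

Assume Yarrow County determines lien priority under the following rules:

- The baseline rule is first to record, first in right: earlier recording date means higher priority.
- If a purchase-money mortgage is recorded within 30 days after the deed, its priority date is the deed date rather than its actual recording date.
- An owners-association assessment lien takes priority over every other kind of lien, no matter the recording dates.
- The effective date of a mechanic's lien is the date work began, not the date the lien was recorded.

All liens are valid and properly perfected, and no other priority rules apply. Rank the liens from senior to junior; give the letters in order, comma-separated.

Effective dates: A was recorded 87 days after the deed — beyond 30 days — so no relation-back applies; C relates back to December 25, 2019 (work commenced); G's effective date is September 12, 2020, when work began.
As an owners-association assessment lien, F is senior to every other lien.
The other liens, earliest effective date first: B (May 6, 2019), C (December 25, 2019), A (August 24, 2020), G (September 12, 2020), E (December 8, 2020), D (April 25, 2021).

F, B, C, A, G, E, D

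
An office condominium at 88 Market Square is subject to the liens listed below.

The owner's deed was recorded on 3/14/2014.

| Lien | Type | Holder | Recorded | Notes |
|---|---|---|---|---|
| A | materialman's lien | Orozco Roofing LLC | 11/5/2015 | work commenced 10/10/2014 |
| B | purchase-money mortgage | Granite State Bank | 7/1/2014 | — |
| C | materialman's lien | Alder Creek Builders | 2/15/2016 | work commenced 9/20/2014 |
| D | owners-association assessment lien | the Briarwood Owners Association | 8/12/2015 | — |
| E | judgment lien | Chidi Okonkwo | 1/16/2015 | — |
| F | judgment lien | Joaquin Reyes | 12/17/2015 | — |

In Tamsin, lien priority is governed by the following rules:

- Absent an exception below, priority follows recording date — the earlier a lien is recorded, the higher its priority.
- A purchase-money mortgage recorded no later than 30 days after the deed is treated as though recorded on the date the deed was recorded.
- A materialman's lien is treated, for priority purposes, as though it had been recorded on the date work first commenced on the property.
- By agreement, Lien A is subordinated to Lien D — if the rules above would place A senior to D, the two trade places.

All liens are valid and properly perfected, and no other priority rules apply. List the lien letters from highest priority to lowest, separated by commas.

B, C, D, E, A, F

Adjusting effective dates: A is treated as recorded 10/10/2014, the work-commencement date; B was recorded 109 days after the deed, outside the 30-day window, so it keeps its recording date; C relates back to 9/20/2014 (work commenced).
By effective date: B (7/1/2014), C (9/20/2014), A (10/10/2014), E (1/16/2015), D (8/12/2015), F (12/17/2015).
The subordination applies — A was senior to D — so A and D swap.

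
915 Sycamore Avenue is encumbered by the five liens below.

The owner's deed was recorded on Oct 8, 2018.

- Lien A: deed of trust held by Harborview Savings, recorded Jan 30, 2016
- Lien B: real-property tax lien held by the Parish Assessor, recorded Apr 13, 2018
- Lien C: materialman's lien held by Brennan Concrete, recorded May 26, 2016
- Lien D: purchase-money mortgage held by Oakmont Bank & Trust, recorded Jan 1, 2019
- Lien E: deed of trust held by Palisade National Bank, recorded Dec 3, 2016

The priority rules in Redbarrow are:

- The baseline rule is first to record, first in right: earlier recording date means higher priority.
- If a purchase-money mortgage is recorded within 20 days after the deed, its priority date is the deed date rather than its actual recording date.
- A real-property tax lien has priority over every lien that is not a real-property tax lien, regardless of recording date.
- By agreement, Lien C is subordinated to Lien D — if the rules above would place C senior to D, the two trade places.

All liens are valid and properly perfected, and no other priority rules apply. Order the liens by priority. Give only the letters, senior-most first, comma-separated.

B, A, D, E, C

Effective dates after the stated exceptions: D was recorded 85 days after the deed, outside the 20-day window, so it keeps its recording date.
As a real-property tax lien, B is senior to every other lien.
Among the remaining liens, by effective date: A (Jan 30, 2016), C (May 26, 2016), E (Dec 3, 2016), D (Jan 1, 2019).
C is senior to D before the subordination, so the two trade places.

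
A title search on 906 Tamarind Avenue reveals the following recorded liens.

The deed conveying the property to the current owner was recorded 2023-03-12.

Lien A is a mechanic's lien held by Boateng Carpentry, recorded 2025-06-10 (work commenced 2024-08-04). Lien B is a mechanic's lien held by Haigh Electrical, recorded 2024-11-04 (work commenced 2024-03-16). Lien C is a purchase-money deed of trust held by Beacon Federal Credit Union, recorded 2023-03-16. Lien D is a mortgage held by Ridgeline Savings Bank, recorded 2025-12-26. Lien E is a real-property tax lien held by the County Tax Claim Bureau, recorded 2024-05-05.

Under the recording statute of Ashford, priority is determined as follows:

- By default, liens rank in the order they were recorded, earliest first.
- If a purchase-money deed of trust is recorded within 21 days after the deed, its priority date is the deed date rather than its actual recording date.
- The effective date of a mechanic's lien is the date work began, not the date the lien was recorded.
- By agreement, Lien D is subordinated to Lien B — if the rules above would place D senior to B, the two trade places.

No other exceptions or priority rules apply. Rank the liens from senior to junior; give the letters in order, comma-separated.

Effective dates: A is treated as recorded 2024-08-04, the work-commencement date; B is treated as recorded 2024-03-16, the work-commencement date; C's effective date is the deed date, 2023-03-12.
By effective date: C (2023-03-12), B (2024-03-16), E (2024-05-05), A (2024-08-04), D (2025-12-26).
D already ranks below B; the subordination has no effect.

C, B, E, A, D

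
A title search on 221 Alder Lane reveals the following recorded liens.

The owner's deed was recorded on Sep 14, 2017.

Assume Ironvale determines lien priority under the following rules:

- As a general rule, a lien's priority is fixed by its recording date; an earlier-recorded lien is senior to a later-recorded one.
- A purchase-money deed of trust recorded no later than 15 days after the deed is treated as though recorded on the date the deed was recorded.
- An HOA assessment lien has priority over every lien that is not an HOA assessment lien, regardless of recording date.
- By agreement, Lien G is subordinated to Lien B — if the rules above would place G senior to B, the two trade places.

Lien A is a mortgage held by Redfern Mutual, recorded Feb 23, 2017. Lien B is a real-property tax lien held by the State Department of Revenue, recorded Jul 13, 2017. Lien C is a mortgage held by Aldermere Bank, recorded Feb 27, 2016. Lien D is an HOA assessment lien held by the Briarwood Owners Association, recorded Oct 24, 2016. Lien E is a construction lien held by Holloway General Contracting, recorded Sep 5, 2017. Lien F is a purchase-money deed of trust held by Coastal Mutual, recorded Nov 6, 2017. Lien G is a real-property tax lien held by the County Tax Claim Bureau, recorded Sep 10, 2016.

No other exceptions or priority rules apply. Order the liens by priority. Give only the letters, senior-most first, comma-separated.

D, C, B, A, G, E, F

Effective dates after the stated exceptions: F was recorded 53 days after the deed — beyond 15 days — so no relation-back applies.
D is an HOA assessment lien, so it outranks all other liens regardless of date.
Remaining liens by effective date: C (Feb 27, 2016), G (Sep 10, 2016), A (Feb 23, 2017), B (Jul 13, 2017), E (Sep 5, 2017), F (Nov 6, 2017).
G would otherwise be senior to B, so under the subordination agreement G and B exchange positions.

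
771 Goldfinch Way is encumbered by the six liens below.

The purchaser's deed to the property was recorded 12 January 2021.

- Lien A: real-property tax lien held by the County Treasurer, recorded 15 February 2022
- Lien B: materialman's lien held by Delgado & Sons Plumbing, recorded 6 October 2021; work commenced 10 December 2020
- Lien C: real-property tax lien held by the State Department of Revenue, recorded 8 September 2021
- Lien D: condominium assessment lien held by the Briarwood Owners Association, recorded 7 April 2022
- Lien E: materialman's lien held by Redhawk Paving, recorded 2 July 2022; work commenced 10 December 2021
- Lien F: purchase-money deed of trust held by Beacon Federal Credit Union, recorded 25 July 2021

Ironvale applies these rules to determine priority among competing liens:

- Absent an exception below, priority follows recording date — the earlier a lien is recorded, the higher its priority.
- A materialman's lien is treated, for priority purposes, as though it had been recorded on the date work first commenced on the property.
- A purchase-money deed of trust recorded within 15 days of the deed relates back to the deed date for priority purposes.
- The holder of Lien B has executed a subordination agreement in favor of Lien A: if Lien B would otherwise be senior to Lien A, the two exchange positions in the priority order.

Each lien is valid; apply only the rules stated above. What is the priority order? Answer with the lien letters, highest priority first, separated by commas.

Adjusting effective dates: B relates back to 10 December 2020 (work commenced); E is treated as recorded 10 December 2021, the work-commencement date; F was recorded 194 days after the deed, outside the 15-day window, so it keeps its recording date.
Ordering by effective date: B (10 December 2020), F (25 July 2021), C (8 September 2021), E (10 December 2021), A (15 February 2022), D (7 April 2022).
Because B would otherwise rank above A, the subordination swaps them.

A, F, C, E, B, D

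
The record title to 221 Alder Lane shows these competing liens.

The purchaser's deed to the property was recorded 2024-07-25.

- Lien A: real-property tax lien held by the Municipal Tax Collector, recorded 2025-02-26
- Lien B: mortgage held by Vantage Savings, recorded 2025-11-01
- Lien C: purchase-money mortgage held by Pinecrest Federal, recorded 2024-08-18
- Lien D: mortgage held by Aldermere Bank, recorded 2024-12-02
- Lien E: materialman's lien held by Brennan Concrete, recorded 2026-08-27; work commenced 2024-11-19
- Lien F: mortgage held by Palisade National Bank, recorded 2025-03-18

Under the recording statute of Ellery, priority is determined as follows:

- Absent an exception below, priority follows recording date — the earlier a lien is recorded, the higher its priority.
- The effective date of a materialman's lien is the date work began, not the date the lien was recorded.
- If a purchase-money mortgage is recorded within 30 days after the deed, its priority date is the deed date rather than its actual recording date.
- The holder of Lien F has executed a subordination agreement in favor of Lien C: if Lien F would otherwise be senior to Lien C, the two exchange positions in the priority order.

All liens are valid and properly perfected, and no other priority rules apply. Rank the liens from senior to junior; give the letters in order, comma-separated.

Effective dates: C's effective date is the deed date, 2024-07-25; E's effective date is 2024-11-19, when work began.
Sorted by effective date: C (2024-07-25), E (2024-11-19), D (2024-12-02), A (2025-02-26), F (2025-03-18), B (2025-11-01).
F is already junior to C, so the subordination agreement changes nothing.

C, E, D, A, F, B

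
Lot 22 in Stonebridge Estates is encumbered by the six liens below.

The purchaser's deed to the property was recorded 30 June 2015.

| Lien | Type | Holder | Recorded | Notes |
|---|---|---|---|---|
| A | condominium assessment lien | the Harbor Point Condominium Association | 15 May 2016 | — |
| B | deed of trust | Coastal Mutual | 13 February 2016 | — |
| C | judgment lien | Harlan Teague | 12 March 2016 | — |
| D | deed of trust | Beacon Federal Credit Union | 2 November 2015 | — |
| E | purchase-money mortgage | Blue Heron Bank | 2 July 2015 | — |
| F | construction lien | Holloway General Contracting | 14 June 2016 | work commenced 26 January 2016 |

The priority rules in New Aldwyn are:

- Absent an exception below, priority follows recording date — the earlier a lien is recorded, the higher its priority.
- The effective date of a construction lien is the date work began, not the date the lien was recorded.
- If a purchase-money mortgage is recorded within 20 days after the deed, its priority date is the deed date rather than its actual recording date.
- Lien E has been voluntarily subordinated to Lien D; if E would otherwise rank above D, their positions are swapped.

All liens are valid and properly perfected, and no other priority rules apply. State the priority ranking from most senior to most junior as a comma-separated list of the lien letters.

Effective dates after the stated exceptions: E was recorded within the 20-day window, so its effective date is the deed date 30 June 2015; F's effective date is 26 January 2016, when work began.
Ordering by effective date: E (30 June 2015), D (2 November 2015), F (26 January 2016), B (13 February 2016), C (12 March 2016), A (15 May 2016).
Because E would otherwise rank above D, the subordination swaps them.

D, E, F, B, C, A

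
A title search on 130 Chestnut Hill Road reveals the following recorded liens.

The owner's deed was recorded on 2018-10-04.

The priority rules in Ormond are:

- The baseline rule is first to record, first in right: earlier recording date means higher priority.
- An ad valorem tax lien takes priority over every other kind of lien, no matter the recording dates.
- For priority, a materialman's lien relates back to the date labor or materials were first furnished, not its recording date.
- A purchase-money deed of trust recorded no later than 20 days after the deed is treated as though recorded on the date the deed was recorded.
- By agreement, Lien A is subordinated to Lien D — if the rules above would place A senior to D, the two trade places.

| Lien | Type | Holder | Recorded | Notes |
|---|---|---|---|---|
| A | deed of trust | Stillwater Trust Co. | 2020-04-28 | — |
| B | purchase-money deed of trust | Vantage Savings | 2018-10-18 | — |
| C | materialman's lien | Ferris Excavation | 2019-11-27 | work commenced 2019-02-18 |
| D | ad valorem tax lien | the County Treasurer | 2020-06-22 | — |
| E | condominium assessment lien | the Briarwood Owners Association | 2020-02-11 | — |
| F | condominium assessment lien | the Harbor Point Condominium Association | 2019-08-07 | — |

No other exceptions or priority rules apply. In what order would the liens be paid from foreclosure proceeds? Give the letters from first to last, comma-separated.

D, B, C, F, E, A

Effective dates after the stated exceptions: B was recorded within the 20-day window, so its effective date is the deed date 2018-10-04; C's effective date is 2019-02-18, when work began.
D, as an ad valorem tax lien, has superpriority and ranks first.
The other liens, earliest effective date first: B (2018-10-04), C (2019-02-18), F (2019-08-07), E (2020-02-11), A (2020-04-28).
Since A is not senior to D, the subordination leaves the order unchanged.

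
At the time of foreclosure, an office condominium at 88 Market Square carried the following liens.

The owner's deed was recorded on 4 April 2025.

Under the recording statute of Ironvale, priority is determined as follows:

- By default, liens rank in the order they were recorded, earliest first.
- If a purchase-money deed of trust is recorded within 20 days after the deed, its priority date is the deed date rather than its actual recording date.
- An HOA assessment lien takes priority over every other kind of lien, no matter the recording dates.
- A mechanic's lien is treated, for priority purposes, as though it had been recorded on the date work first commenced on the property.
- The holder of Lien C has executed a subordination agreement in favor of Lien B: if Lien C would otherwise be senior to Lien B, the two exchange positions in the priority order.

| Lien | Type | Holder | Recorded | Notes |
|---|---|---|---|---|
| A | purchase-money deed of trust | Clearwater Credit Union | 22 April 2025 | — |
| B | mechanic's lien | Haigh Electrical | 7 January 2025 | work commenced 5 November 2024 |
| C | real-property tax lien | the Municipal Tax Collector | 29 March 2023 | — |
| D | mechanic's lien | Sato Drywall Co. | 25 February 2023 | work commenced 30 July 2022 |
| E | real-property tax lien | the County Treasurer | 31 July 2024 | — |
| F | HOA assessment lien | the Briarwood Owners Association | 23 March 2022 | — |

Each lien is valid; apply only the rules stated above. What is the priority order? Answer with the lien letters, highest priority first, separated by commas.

F, D, B, E, C, A

Effective dates: A's effective date is the deed date, 4 April 2025; B's effective date is 5 November 2024, when work began; D's effective date is 30 July 2022, when work began.
F is an HOA assessment lien and takes priority over every other lien.
The other liens, earliest effective date first: D (30 July 2022), C (29 March 2023), E (31 July 2024), B (5 November 2024), A (4 April 2025).
C would otherwise be senior to B, so under the subordination agreement C and B exchange positions.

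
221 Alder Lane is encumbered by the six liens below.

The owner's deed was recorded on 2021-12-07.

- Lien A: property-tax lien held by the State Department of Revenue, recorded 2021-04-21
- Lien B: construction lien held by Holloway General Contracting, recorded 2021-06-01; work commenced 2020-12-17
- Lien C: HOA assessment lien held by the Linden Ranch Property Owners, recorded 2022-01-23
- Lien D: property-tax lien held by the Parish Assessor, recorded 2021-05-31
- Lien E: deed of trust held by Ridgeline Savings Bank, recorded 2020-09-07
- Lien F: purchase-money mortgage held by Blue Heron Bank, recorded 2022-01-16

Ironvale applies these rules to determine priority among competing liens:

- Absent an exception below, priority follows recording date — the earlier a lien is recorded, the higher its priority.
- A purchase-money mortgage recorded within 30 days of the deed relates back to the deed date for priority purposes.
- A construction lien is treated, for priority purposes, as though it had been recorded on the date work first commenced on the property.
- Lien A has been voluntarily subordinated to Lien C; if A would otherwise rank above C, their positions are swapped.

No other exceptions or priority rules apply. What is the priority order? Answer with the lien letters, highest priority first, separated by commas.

First, effective dates: B's effective date is 2020-12-17, when work began; F missed the 30-day window (40 days after the deed), so its recording date stands.
Sorted by effective date: E (2020-09-07), B (2020-12-17), A (2021-04-21), D (2021-05-31), F (2022-01-16), C (2022-01-23).
Because A would otherwise rank above C, the subordination swaps them.

E, B, C, D, F, A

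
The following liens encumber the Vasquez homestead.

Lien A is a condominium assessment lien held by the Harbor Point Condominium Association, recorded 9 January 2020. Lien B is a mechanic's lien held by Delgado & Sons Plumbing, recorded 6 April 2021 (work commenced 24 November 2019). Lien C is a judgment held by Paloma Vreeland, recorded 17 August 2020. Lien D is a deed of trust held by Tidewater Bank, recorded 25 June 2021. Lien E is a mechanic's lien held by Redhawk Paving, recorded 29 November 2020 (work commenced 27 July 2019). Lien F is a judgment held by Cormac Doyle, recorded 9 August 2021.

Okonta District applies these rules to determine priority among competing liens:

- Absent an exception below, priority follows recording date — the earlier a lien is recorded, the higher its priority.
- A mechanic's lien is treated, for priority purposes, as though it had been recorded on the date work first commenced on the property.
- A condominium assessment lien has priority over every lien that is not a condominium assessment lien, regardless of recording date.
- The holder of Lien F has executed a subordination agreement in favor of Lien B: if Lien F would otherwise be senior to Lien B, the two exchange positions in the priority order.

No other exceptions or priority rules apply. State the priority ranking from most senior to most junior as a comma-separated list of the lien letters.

Effective dates after the stated exceptions: B relates back to 24 November 2019 (work commenced); E's effective date is 27 July 2019, when work began.
As a condominium assessment lien, A is senior to every other lien.
The other liens, earliest effective date first: E (27 July 2019), B (24 November 2019), C (17 August 2020), D (25 June 2021), F (9 August 2021).
Since F is not senior to B, the subordination leaves the order unchanged.

A, E, B, C, D, F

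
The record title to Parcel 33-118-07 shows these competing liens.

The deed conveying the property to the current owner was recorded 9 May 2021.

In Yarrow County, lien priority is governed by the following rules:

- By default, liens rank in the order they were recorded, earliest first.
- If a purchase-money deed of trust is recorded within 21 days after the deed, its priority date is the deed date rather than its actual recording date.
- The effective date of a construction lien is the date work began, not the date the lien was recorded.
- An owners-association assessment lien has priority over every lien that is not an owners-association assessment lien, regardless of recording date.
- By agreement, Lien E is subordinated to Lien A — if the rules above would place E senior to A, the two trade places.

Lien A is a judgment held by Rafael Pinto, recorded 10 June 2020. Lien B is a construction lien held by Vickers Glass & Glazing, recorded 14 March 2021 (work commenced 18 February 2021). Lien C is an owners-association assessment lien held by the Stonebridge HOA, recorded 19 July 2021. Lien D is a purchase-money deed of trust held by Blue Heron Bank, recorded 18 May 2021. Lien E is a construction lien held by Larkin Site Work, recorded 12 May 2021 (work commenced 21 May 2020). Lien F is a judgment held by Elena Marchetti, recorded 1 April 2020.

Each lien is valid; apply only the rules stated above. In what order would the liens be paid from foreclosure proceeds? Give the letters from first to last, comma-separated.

C, F, A, E, B, D

Effective dates: B relates back to 18 February 2021 (work commenced); D's effective date is the deed date, 9 May 2021; E is treated as recorded 21 May 2020, the work-commencement date.
C, as an owners-association assessment lien, has superpriority and ranks first.
Remaining liens by effective date: F (1 April 2020), E (21 May 2020), A (10 June 2020), B (18 February 2021), D (9 May 2021).
Because E would otherwise rank above A, the subordination swaps them.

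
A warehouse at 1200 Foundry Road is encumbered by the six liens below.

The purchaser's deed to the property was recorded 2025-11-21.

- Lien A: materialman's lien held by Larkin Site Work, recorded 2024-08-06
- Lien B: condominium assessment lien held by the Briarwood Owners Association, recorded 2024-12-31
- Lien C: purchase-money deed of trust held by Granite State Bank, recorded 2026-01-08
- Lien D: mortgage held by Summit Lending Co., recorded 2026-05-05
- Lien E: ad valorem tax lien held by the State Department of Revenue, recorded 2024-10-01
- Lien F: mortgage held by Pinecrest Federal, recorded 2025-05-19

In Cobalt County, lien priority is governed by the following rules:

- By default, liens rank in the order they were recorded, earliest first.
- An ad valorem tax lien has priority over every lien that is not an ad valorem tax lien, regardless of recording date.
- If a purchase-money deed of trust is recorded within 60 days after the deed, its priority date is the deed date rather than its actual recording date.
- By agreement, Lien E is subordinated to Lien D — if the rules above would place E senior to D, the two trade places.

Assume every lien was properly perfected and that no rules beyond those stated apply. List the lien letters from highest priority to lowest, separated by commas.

Adjusting effective dates: C relates back to the deed date 2025-11-21.
E is an ad valorem tax lien and takes priority over every other lien.
Remaining liens by effective date: A (2024-08-06), B (2024-12-31), F (2025-05-19), C (2025-11-21), D (2026-05-05).
E is senior to D before the subordination, so the two trade places.

D, A, B, F, C, E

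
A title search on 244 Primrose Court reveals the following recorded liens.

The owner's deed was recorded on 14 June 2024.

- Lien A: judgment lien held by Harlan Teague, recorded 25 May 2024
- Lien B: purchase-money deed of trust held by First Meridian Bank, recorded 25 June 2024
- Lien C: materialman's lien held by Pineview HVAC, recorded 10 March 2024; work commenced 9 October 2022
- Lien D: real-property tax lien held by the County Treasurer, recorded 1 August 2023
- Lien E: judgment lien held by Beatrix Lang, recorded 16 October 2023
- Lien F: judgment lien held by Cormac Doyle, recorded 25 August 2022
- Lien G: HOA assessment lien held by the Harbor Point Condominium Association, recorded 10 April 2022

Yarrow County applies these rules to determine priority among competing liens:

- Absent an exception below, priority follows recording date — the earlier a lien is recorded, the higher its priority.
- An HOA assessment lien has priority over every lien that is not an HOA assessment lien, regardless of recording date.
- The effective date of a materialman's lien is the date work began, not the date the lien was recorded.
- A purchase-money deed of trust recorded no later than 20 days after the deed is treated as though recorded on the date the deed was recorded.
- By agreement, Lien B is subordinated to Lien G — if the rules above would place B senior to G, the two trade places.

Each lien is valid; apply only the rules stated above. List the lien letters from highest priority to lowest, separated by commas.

Effective dates after the stated exceptions: B was recorded within the 20-day window, so its effective date is the deed date 14 June 2024; C's effective date is 9 October 2022, when work began.
G is an HOA assessment lien, so it outranks all other liens regardless of date.
Among the remaining liens, by effective date: F (25 August 2022), C (9 October 2022), D (1 August 2023), E (16 October 2023), A (25 May 2024), B (14 June 2024).
Since B is not senior to G, the subordination leaves the order unchanged.

G, F, C, D, E, A, B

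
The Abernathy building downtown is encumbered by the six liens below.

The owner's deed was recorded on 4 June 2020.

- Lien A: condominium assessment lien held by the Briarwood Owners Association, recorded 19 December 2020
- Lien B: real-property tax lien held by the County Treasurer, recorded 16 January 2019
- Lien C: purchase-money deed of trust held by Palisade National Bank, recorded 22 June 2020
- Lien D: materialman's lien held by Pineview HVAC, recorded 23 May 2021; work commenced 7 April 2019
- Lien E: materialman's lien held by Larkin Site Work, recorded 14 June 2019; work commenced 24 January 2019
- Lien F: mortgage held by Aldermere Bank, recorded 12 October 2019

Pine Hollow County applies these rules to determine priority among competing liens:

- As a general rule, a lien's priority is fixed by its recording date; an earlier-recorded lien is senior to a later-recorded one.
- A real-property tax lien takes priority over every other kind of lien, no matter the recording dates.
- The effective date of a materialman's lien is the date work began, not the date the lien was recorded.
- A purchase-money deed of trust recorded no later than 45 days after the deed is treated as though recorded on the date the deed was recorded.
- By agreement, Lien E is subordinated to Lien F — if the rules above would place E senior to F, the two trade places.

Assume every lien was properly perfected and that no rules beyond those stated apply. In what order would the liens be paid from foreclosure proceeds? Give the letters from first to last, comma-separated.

Adjusting effective dates: C's effective date is the deed date, 4 June 2020; D relates back to 7 April 2019 (work commenced); E is treated as recorded 24 January 2019, the work-commencement date.
B is a real-property tax lien, so it outranks all other liens regardless of date.
Remaining liens by effective date: E (24 January 2019), D (7 April 2019), F (12 October 2019), C (4 June 2020), A (19 December 2020).
The subordination applies — E was senior to F — so E and F swap.

B, F, D, E, C, A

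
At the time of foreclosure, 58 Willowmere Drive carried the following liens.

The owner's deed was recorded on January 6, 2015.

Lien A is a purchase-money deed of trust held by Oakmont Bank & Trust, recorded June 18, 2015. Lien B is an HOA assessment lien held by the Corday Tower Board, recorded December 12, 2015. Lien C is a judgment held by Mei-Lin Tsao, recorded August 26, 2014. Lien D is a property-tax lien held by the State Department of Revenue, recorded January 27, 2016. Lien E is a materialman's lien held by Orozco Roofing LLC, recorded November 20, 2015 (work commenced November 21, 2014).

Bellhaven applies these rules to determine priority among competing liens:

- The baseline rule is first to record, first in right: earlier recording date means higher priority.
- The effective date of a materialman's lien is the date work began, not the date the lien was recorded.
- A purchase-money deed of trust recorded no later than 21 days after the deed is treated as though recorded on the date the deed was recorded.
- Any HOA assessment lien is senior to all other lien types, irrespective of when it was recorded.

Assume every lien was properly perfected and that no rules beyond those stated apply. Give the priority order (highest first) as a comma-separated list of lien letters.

Effective dates: A was recorded 163 days after the deed — beyond 21 days — so no relation-back applies; E is treated as recorded November 21, 2014, the work-commencement date.
B is an HOA assessment lien, so it outranks all other liens regardless of date.
Remaining liens by effective date: C (August 26, 2014), E (November 21, 2014), A (June 18, 2015), D (January 27, 2016).

B, C, E, A, D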